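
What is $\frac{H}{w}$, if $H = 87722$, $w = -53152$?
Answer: $- \frac{43861}{26576} \approx -1.6504$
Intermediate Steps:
$\frac{H}{w} = \frac{87722}{-53152} = 87722 \left(- \frac{1}{53152}\right) = - \frac{43861}{26576}$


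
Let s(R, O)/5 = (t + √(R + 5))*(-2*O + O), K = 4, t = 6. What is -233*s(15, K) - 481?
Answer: 27479 + 9320*√5 ≈ 48319.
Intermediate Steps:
s(R, O) = -5*O*(6 + √(5 + R)) (s(R, O) = 5*((6 + √(R + 5))*(-2*O + O)) = 5*((6 + √(5 + R))*(-O)) = 5*(-O*(6 + √(5 + R))) = -5*O*(6 + √(5 + R)))
-233*s(15, K) - 481 = -(-1165)*4*(6 + √(5 + 15)) - 481 = -(-1165)*4*(6 + √20) - 481 = -(-1165)*4*(6 + 2*√5) - 481 = -233*(-120 - 40*√5) - 481 = (27960 + 9320*√5) - 481 = 27479 + 9320*√5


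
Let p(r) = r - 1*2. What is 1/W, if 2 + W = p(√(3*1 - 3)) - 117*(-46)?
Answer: 1/5378 ≈ 0.00018594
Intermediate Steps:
p(r) = -2 + r (p(r) = r - 2 = -2 + r)
W = 5378 (W = -2 + ((-2 + √(3*1 - 3)) - 117*(-46)) = -2 + ((-2 + √(3 - 3)) + 5382) = -2 + ((-2 + √0) + 5382) = -2 + ((-2 + 0) + 5382) = -2 + (-2 + 5382) = -2 + 5380 = 5378)
1/W = 1/5378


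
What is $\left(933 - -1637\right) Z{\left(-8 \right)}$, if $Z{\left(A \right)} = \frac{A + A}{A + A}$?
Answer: $2570$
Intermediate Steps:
$Z{\left(A \right)} = 1$ ($Z{\left(A \right)} = \frac{2 A}{2 A} = 2 A \frac{1}{2 A} = 1$)
$\left(933 - -1637\right) Z{\left(-8 \right)} = \left(933 - -1637\right) 1 = \left(933 + 1637\right) 1 = 2570 \cdot 1 = 2570$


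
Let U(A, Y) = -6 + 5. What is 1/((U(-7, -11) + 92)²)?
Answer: 1/8281 ≈ 0.00012076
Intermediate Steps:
U(A, Y) = -1
1/((U(-7, -11) + 92)²) = 1/((-1 + 92)²) = 1/(91²) = 1/8281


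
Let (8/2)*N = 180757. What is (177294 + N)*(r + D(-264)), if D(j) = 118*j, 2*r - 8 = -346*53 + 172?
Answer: -35802894523/4 ≈ -8.9507e+9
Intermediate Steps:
r = -9079 (r = 4 + (-346*53 + 172)/2 = 4 + (-18338 + 172)/2 = 4 + (½)*(-18166) = 4 - 9083 = -9079)
N = 180757/4 (N = (¼)*180757 = 180757/4 ≈ 45189.)
(177294 + N)*(r + D(-264)) = (177294 + 180757/4)*(-9079 + 118*(-264)) = 889933*(-9079 - 31152)/4 = (889933/4)*(-40231) = -35802894523/4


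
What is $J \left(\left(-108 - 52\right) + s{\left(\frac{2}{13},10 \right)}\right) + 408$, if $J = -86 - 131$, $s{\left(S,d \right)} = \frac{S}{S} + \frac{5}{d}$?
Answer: $\frac{69605}{2} \approx 34803.0$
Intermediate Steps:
$s{\left(S,d \right)} = 1 + \frac{5}{d}$
$J = -217$ ($J = -86 - 131 = -217$)
$J \left(\left(-108 - 52\right) + s{\left(\frac{2}{13},10 \right)}\right) + 408 = - 217 \left(\left(-108 - 52\right) + \frac{5 + 10}{10}\right) + 408 = - 217 \left(\left(-108 + \left(-62 + 10\right)\right) + \frac{1}{10} \cdot 15\right) + 408 = - 217 \left(\left(-108 - 52\right) + \frac{3}{2}\right) + 408 = - 217 \left(-160 + \frac{3}{2}\right) + 408 = \left(-217\right) \left(- \frac{317}{2}\right) + 408 = \frac{68789}{2} + 408 = \frac{69605}{2}$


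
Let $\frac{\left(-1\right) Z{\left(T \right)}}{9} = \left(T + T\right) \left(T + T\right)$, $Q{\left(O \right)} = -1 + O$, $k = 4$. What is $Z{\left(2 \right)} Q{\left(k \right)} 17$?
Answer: $-7344$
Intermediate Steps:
$Z{\left(T \right)} = - 36 T^{2}$ ($Z{\left(T \right)} = - 9 \left(T + T\right) \left(T + T\right) = - 9 \cdot 2 T 2 T = - 9 \cdot 4 T^{2} = - 36 T^{2}$)
$Z{\left(2 \right)} Q{\left(k \right)} 17 = - 36 \cdot 2^{2} \left(-1 + 4\right) 17 = \left(-36\right) 4 \cdot 3 \cdot 17 = \left(-144\right) 3 \cdot 17 = \left(-432\right) 17 = -7344$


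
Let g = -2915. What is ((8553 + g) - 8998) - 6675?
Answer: -10035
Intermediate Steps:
((8553 + g) - 8998) - 6675 = ((8553 - 2915) - 8998) - 6675 = (5638 - 8998) - 6675 = -3360 - 6675 = -10035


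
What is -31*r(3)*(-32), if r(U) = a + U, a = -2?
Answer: 992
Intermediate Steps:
r(U) = -2 + U
-31*r(3)*(-32) = -31*(-2 + 3)*(-32) = -31*1*(-32) = -31*(-32) = 992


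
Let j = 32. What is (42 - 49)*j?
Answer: -224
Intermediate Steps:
(42 - 49)*j = (42 - 49)*32 = -7*32 = -224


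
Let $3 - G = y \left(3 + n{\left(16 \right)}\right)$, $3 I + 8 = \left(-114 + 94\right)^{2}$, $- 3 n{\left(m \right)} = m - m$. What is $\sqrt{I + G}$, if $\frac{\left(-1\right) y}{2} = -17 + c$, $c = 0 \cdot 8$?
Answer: $\frac{\sqrt{285}}{3} \approx 5.6273$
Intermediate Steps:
$n{\left(m \right)} = 0$ ($n{\left(m \right)} = - \frac{m - m}{3} = \left(- \frac{1}{3}\right) 0 = 0$)
$c = 0$
$I = \frac{392}{3}$ ($I = - \frac{8}{3} + \frac{\left(-114 + 94\right)^{2}}{3} = - \frac{8}{3} + \frac{\left(-20\right)^{2}}{3} = - \frac{8}{3} + \frac{1}{3} \cdot 400 = - \frac{8}{3} + \frac{400}{3} = \frac{392}{3} \approx 130.67$)
$y = 34$ ($y = - 2 \left(-17 + 0\right) = \left(-2\right) \left(-17\right) = 34$)
$G = -99$ ($G = 3 - 34 \left(3 + 0\right) = 3 - 34 \cdot 3 = 3 - 102 = -99$)
$\sqrt{I + G} = \sqrt{\frac{392}{3} - 99} = \sqrt{\frac{95}{3}} = \frac{\sqrt{285}}{3}$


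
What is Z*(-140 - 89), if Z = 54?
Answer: -12366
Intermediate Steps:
Z*(-140 - 89) = 54*(-140 - 89) = 54*(-229) = -12366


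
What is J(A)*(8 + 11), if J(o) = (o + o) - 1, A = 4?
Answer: 133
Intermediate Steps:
J(o) = -1 + 2*o (J(o) = 2*o - 1 = -1 + 2*o)
J(A)*(8 + 11) = (-1 + 2*4)*(8 + 11) = (-1 + 8)*19 = 7*19 = 133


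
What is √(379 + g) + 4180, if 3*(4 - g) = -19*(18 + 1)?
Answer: 4180 + √4530/3 ≈ 4202.4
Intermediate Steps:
g = 373/3 (g = 4 - (-19)*(18 + 1)/3 = 4 - (-19)*19/3 = 4 - ⅓*(-361) = 4 + 361/3 = 373/3 ≈ 124.33)
√(379 + g) + 4180 = √(379 + 373/3) + 4180 = √(1510/3) + 4180 = √4530/3 + 4180 = 4180 + √4530/3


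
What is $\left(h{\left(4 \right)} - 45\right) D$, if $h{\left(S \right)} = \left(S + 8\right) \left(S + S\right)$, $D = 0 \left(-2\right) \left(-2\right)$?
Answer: $0$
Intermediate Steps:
$D = 0$ ($D = 0 \left(-2\right) = 0$)
$h{\left(S \right)} = 2 S \left(8 + S\right)$ ($h{\left(S \right)} = \left(8 + S\right) 2 S = 2 S \left(8 + S\right)$)
$\left(h{\left(4 \right)} - 45\right) D = \left(2 \cdot 4 \left(8 + 4\right) - 45\right) 0 = \left(2 \cdot 4 \cdot 12 + \left(-53 + 8\right)\right) 0 = \left(96 - 45\right) 0 = 51 \cdot 0 = 0$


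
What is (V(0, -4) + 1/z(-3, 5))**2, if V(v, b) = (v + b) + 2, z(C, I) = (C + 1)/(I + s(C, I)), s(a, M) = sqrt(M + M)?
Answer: 91/4 + 9*sqrt(10)/2 ≈ 36.980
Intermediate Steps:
s(a, M) = sqrt(2)*sqrt(M) (s(a, M) = sqrt(2*M) = sqrt(2)*sqrt(M))
z(C, I) = (1 + C)/(I + sqrt(2)*sqrt(I)) (z(C, I) = (C + 1)/(I + sqrt(2)*sqrt(I)) = (1 + C)/(I + sqrt(2)*sqrt(I)))
V(v, b) = 2 + b + v (V(v, b) = (b + v) + 2 = 2 + b + v)
(V(0, -4) + 1/z(-3, 5))**2 = ((2 - 4 + 0) + 1/((1 - 3)/(5 + sqrt(2)*sqrt(5))))**2 = (-2 + 1/(-2/(5 + sqrt(10))))**2 = (-2 + (-5/2 - sqrt(10)/2))**2 = (-9/2 - sqrt(10)/2)**2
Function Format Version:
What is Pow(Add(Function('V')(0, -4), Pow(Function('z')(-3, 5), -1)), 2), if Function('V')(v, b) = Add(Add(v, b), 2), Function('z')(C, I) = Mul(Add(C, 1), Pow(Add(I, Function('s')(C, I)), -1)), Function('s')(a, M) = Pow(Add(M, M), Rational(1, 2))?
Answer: Add(Rational(91, 4), Mul(Rational(9, 2), Pow(10, Rational(1, 2)))) ≈ 36.980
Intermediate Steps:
Function('s')(a, M) = Mul(Pow(2, Rational(1, 2)), Pow(M, Rational(1, 2))) (Function('s')(a, M) = Pow(Mul(2, M), Rational(1, 2)) = Mul(Pow(2, Rational(1, 2)), Pow(M, Rational(1, 2))))
Function('z')(C, I) = Mul(Pow(Add(I, Mul(Pow(2, Rational(1, 2)), Pow(I, Rational(1, 2)))), -1), Add(1, C)) (Function('z')(C, I) = Mul(Add(C, 1), Pow(Add(I, Mul(Pow(2, Rational(1, 2)), Pow(I, Rational(1, 2)))), -1)) = Mul(Add(1, C), Pow(Add(I, Mul(Pow(2, Rational(1, 2)), Pow(I, Rational(1, 2)))), -1)) = Mul(Pow(Add(I, Mul(Pow(2, Rational(1, 2)), Pow(I, Rational(1, 2)))), -1), Add(1, C)))
Function('V')(v, b) = Add(2, b, v) (Function('V')(v, b) = Add(Add(b, v), 2) = Add(2, b, v))
Pow(Add(Function('V')(0, -4), Pow(Function('z')(-3, 5), -1)), 2) = Pow(Add(Add(2, -4, 0), Pow(Mul(Pow(Add(5, Mul(Pow(2, Rational(1, 2)), Pow(5, Rational(1, 2)))), -1), Add(1, -3)), -1)), 2) = Pow(Add(-2, Pow(Mul(Pow(Add(5, Pow(10, Rational(1, 2))), -1), -2), -1)), 2) = Pow(Add(-2, Pow(Mul(-2, Pow(Add(5, Pow(10, Rational(1, 2))), -1)), -1)), 2) = Pow(Add(-2, Add(Rational(-5, 2), Mul(Rational(-1, 2), Pow(10, Rational(1, 2))))), 2) = Pow(Add(Rational(-9, 2), Mul(Rational(-1, 2), Pow(10, Rational(1, 2)))), 2)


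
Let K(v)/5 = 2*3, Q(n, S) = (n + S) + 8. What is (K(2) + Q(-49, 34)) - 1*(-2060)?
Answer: 2083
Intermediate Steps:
Q(n, S) = 8 + S + n (Q(n, S) = (S + n) + 8 = 8 + S + n)
K(v) = 30 (K(v) = 5*(2*3) = 5*6 = 30)
(K(2) + Q(-49, 34)) - 1*(-2060) = (30 + (8 + 34 - 49)) - 1*(-2060) = (30 - 7) + 2060 = 23 + 2060 = 2083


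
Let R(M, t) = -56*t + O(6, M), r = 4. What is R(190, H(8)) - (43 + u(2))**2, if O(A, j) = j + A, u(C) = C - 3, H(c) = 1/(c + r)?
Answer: -4718/3 ≈ -1572.7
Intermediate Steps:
H(c) = 1/(4 + c) (H(c) = 1/(c + 4) = 1/(4 + c))
u(C) = -3 + C
O(A, j) = A + j
R(M, t) = 6 + M - 56*t (R(M, t) = -56*t + (6 + M) = 6 + M - 56*t)
R(190, H(8)) - (43 + u(2))**2 = (6 + 190 - 56/(4 + 8)) - (43 + (-3 + 2))**2 = (6 + 190 - 56/12) - (43 - 1)**2 = (6 + 190 - 56*1/12) - 1*42**2 = (6 + 190 - 14/3) - 1*1764 = 574/3 - 1764 = -4718/3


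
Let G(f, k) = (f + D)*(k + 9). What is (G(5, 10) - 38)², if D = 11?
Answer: 70756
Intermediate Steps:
G(f, k) = (9 + k)*(11 + f) (G(f, k) = (f + 11)*(k + 9) = (11 + f)*(9 + k) = (9 + k)*(11 + f))
(G(5, 10) - 38)² = ((99 + 9*5 + 11*10 + 5*10) - 38)² = ((99 + 45 + 110 + 50) - 38)² = (304 - 38)² = 266² = 70756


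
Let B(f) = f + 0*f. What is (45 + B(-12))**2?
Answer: 1089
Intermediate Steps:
B(f) = f (B(f) = f + 0 = f)
(45 + B(-12))**2 = (45 - 12)**2 = 33**2 = 1089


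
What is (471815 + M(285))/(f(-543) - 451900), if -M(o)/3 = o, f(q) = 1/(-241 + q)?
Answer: -369232640/354289601 ≈ -1.0422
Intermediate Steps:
M(o) = -3*o
(471815 + M(285))/(f(-543) - 451900) = (471815 - 3*285)/(1/(-241 - 543) - 451900) = (471815 - 855)/(1/(-784) - 451900) = 470960/(-1/784 - 451900) = 470960/(-354289601/784) = 470960*(-784/354289601) = -369232640/354289601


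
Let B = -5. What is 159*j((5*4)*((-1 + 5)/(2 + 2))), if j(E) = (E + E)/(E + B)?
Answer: 424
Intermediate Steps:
j(E) = 2*E/(-5 + E) (j(E) = (E + E)/(E - 5) = (2*E)/(-5 + E) = 2*E/(-5 + E))
159*j((5*4)*((-1 + 5)/(2 + 2))) = 159*(2*((5*4)*((-1 + 5)/(2 + 2)))/(-5 + (5*4)*((-1 + 5)/(2 + 2)))) = 159*(2*(20*(4/4))/(-5 + 20*(4/4))) = 159*(2*(20*(4*(¼)))/(-5 + 20*(4*(¼)))) = 159*(2*(20*1)/(-5 + 20*1)) = 159*(2*20/(-5 + 20)) = 159*(2*20/15) = 159*(2*20*(1/15)) = 159*(8/3) = 424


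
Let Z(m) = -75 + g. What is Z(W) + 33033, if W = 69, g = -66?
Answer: 32892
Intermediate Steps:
Z(m) = -141 (Z(m) = -75 - 66 = -141)
Z(W) + 33033 = -141 + 33033 = 32892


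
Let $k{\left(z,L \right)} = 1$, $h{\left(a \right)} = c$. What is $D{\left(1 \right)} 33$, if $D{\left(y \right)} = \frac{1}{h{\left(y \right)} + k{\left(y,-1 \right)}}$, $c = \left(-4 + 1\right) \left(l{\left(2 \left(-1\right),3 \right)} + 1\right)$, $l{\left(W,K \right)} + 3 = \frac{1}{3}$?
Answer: $\frac{11}{2} \approx 5.5$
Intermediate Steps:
$l{\left(W,K \right)} = - \frac{8}{3}$ ($l{\left(W,K \right)} = -3 + \frac{1}{3} = - \frac{8}{3}$)
$c = 5$ ($c = \left(-4 + 1\right) \left(- \frac{8}{3} + 1\right) = \left(-3\right) \left(- \frac{5}{3}\right) = 5$)
$h{\left(a \right)} = 5$
$D{\left(y \right)} = \frac{1}{6}$ ($D{\left(y \right)} = \frac{1}{5 + 1} = \frac{1}{6}$)
$D{\left(1 \right)} 33 = \frac{1}{6} \cdot 33 = \frac{11}{2}$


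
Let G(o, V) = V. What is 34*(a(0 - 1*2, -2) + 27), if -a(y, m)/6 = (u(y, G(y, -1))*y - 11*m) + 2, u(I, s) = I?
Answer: -4794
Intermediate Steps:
a(y, m) = -12 - 6*y**2 + 66*m (a(y, m) = -6*((y*y - 11*m) + 2) = -6*((y**2 - 11*m) + 2) = -6*(2 + y**2 - 11*m) = -12 - 6*y**2 + 66*m)
34*(a(0 - 1*2, -2) + 27) = 34*((-12 - 6*(0 - 1*2)**2 + 66*(-2)) + 27) = 34*((-12 - 6*(0 - 2)**2 - 132) + 27) = 34*((-12 - 6*(-2)**2 - 132) + 27) = 34*((-12 - 6*4 - 132) + 27) = 34*((-12 - 24 - 132) + 27) = 34*(-168 + 27) = 34*(-141) = -4794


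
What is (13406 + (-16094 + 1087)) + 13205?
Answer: 11604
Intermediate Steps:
(13406 + (-16094 + 1087)) + 13205 = (13406 - 15007) + 13205 = -1601 + 13205 = 11604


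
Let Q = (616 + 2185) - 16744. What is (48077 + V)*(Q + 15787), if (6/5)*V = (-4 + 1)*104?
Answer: 88174548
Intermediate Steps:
Q = -13943 (Q = 2801 - 16744 = -13943)
V = -260 (V = 5*((-4 + 1)*104)/6 = 5*(-3*104)/6 = (⅚)*(-312) = -260)
(48077 + V)*(Q + 15787) = (48077 - 260)*(-13943 + 15787) = 47817*1844 = 88174548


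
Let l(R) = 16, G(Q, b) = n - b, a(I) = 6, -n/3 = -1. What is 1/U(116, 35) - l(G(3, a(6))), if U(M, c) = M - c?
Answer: -1295/81 ≈ -15.988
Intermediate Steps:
n = 3 (n = -3*(-1) = 3)
G(Q, b) = 3 - b
1/U(116, 35) - l(G(3, a(6))) = 1/(116 - 1*35) - 1*16 = 1/(116 - 35) - 16 = 1/81 - 16 = -1295/81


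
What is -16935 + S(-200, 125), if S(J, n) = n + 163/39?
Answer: -655427/39 ≈ -16806.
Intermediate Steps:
S(J, n) = 163/39 + n (S(J, n) = n + 163*(1/39) = n + 163/39 = 163/39 + n)
-16935 + S(-200, 125) = -16935 + (163/39 + 125) = -16935 + 5038/39 = -655427/39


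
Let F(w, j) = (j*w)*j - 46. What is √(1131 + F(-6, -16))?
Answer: I*√451 ≈ 21.237*I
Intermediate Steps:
F(w, j) = -46 + w*j² (F(w, j) = w*j² - 46 = -46 + w*j²)
√(1131 + F(-6, -16)) = √(1131 + (-46 - 6*(-16)²)) = √(1131 + (-46 - 6*256)) = √(1131 + (-46 - 1536)) = √(1131 - 1582) = √(-451) = I*√451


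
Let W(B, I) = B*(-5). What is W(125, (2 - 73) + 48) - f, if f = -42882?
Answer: 42257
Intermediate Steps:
W(B, I) = -5*B
W(125, (2 - 73) + 48) - f = -5*125 - 1*(-42882) = -625 + 42882 = 42257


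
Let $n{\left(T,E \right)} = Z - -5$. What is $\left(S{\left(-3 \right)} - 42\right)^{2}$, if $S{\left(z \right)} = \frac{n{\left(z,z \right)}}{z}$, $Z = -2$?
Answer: $1849$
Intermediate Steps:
$n{\left(T,E \right)} = 3$ ($n{\left(T,E \right)} = -2 - -5 = -2 + 5 = 3$)
$S{\left(z \right)} = \frac{3}{z}$
$\left(S{\left(-3 \right)} - 42\right)^{2} = \left(\frac{3}{-3} - 42\right)^{2} = \left(3 \left(- \frac{1}{3}\right) - 42\right)^{2} = \left(-1 - 42\right)^{2} = \left(-43\right)^{2} = 1849$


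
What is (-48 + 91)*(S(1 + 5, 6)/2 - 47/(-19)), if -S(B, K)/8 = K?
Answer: -17587/19 ≈ -925.63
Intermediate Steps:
S(B, K) = -8*K
(-48 + 91)*(S(1 + 5, 6)/2 - 47/(-19)) = (-48 + 91)*(-8*6/2 - 47/(-19)) = 43*(-48*½ - 47*(-1/19)) = 43*(-24 + 47/19) = 43*(-409/19) = -17587/19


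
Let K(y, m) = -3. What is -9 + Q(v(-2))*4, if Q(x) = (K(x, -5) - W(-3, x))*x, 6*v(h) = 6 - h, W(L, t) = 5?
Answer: -155/3 ≈ -51.667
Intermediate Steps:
v(h) = 1 - h/6 (v(h) = (6 - h)/6 = 1 - h/6)
Q(x) = -8*x (Q(x) = (-3 - 1*5)*x = (-3 - 5)*x = -8*x)
-9 + Q(v(-2))*4 = -9 - 8*(1 - ⅙*(-2))*4 = -9 - 8*(1 + ⅓)*4 = -9 - 8*4/3*4 = -9 - 32/3*4 = -9 - 128/3 = -155/3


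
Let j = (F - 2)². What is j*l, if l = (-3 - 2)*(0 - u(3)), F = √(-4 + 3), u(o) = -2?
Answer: -30 + 40*I ≈ -30.0 + 40.0*I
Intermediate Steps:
F = I (F = √(-1) = I ≈ 1.0*I)
l = -10 (l = (-3 - 2)*(0 - 1*(-2)) = -5*(0 + 2) = -5*2 = -10)
j = (-2 + I)² (j = (I - 2)² = (-2 + I)² ≈ 3.0 - 4.0*I)
j*l = (2 - I)²*(-10) = -10*(2 - I)²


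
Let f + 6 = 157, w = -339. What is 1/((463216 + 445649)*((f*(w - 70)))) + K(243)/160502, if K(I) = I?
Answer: 13639734068503/9009072523554570 ≈ 0.0015140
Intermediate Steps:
f = 151 (f = -6 + 157 = 151)
1/((463216 + 445649)*((f*(w - 70)))) + K(243)/160502 = 1/((463216 + 445649)*((151*(-339 - 70)))) + 243/160502 = 1/(908865*((151*(-409)))) + 243*(1/160502) = (1/908865)/(-61759) + 243/160502 = (1/908865)*(-1/61759) + 243/160502 = -1/56130593535 + 243/160502 = 13639734068503/9009072523554570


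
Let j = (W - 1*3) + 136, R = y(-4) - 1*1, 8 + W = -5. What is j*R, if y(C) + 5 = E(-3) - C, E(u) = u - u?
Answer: -240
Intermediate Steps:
W = -13 (W = -8 - 5 = -13)
E(u) = 0
y(C) = -5 - C (y(C) = -5 + (0 - C) = -5 - C)
R = -2 (R = (-5 - 1*(-4)) - 1*1 = (-5 + 4) - 1 = -1 - 1 = -2)
j = 120 (j = (-13 - 1*3) + 136 = (-13 - 3) + 136 = -16 + 136 = 120)
j*R = 120*(-2) = -240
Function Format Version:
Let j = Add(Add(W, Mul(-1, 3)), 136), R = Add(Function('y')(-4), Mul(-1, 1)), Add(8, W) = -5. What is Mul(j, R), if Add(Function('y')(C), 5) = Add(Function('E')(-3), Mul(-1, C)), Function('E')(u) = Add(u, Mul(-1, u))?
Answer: -240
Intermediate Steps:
W = -13 (W = Add(-8, -5) = -13)
Function('E')(u) = 0
Function('y')(C) = Add(-5, Mul(-1, C)) (Function('y')(C) = Add(-5, Add(0, Mul(-1, C))) = Add(-5, Mul(-1, C)))
R = -2 (R = Add(Add(-5, Mul(-1, -4)), Mul(-1, 1)) = Add(Add(-5, 4), -1) = Add(-1, -1) = -2)
j = 120 (j = Add(Add(-13, Mul(-1, 3)), 136) = Add(Add(-13, -3), 136) = Add(-16, 136) = 120)
Mul(j, R) = Mul(120, -2) = -240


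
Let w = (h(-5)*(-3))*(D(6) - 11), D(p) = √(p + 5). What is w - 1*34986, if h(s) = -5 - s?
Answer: -34986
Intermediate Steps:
D(p) = √(5 + p)
w = 0 (w = ((-5 - 1*(-5))*(-3))*(√(5 + 6) - 11) = ((-5 + 5)*(-3))*(√11 - 11) = (0*(-3))*(-11 + √11) = 0*(-11 + √11) = 0)
w - 1*34986 = 0 - 1*34986 = 0 - 34986 = -34986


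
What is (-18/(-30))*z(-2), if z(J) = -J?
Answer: 6/5 ≈ 1.2000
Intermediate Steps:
(-18/(-30))*z(-2) = (-18/(-30))*(-1*(-2)) = -18*(-1/30)*2 = (⅗)*2 = 6/5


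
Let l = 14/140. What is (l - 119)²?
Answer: 1413721/100 ≈ 14137.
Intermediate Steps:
l = ⅒ (l = 14*(1/140) = ⅒ ≈ 0.10000)
(l - 119)² = (⅒ - 119)² = (-1189/10)² = 1413721/100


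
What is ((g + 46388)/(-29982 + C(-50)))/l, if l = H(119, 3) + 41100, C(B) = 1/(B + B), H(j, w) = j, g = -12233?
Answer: -3415500/123582847019 ≈ -2.7637e-5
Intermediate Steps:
C(B) = 1/(2*B)
l = 41219 (l = 119 + 41100 = 41219)
((g + 46388)/(-29982 + C(-50)))/l = ((-12233 + 46388)/(-29982 + (1/2)/(-50)))/41219 = (34155/(-29982 + (1/2)*(-1/50)))*(1/41219) = (34155/(-29982 - 1/100))*(1/41219) = (34155/(-2998201/100))*(1/41219) = (34155*(-100/2998201))*(1/41219) = -3415500/2998201*1/41219 = -3415500/123582847019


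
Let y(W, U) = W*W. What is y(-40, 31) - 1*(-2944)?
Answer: 4544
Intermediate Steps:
y(W, U) = W**2
y(-40, 31) - 1*(-2944) = (-40)**2 - 1*(-2944) = 1600 + 2944 = 4544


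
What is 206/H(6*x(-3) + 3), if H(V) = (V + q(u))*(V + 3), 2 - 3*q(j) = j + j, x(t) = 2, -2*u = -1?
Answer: 103/138 ≈ 0.74638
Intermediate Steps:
u = ½ (u = -½*(-1) = ½ ≈ 0.50000)
q(j) = ⅔ - 2*j/3 (q(j) = ⅔ - (j + j)/3 = ⅔ - 2*j/3)
H(V) = (3 + V)*(⅓ + V) (H(V) = (V + (⅔ - ⅔*½))*(V + 3) = (V + (⅔ - ⅓))*(3 + V) = (V + ⅓)*(3 + V) = (⅓ + V)*(3 + V) = (3 + V)*(⅓ + V))
206/H(6*x(-3) + 3) = 206/(1 + (6*2 + 3)² + 10*(6*2 + 3)/3) = 206/(1 + (12 + 3)² + 10*(12 + 3)/3) = 206/(1 + 15² + (10/3)*15) = 206/(1 + 225 + 50) = 206/276 = 206*(1/276) = 103/138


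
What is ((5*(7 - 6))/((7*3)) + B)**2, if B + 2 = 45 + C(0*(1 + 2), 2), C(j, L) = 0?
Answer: 824464/441 ≈ 1869.5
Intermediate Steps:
B = 43 (B = -2 + (45 + 0) = -2 + 45 = 43)
((5*(7 - 6))/((7*3)) + B)**2 = ((5*(7 - 6))/((7*3)) + 43)**2 = ((5*1)/21 + 43)**2 = (5*(1/21) + 43)**2 = (5/21 + 43)**2 = (908/21)**2 = 824464/441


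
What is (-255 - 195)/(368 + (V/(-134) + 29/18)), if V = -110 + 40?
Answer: -542700/446381 ≈ -1.2158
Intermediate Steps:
V = -70
(-255 - 195)/(368 + (V/(-134) + 29/18)) = (-255 - 195)/(368 + (-70/(-134) + 29/18)) = -450/(368 + (-70*(-1/134) + 29*(1/18))) = -450/(368 + (35/67 + 29/18)) = -450/(368 + 2573/1206) = -450/446381/1206 = -450*1206/446381 = -542700/446381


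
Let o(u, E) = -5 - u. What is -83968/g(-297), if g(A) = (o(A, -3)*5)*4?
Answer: -5248/365 ≈ -14.378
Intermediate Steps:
g(A) = -100 - 20*A (g(A) = ((-5 - A)*5)*4 = (-25 - 5*A)*4 = -100 - 20*A)
-83968/g(-297) = -83968/(-100 - 20*(-297)) = -83968/(-100 + 5940) = -83968/5840 = -83968*1/5840 = -5248/365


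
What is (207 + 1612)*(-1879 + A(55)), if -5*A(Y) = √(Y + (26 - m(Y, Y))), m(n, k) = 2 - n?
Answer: -3417901 - 1819*√134/5 ≈ -3.4221e+6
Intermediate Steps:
A(Y) = -√(24 + 2*Y)/5 (A(Y) = -√(Y + (26 - (2 - Y)))/5 = -√(Y + (26 + (-2 + Y)))/5 = -√(Y + (24 + Y))/5 = -√(24 + 2*Y)/5)
(207 + 1612)*(-1879 + A(55)) = (207 + 1612)*(-1879 - √(24 + 2*55)/5) = 1819*(-1879 - √(24 + 110)/5) = 1819*(-1879 - √134/5) = -3417901 - 1819*√134/5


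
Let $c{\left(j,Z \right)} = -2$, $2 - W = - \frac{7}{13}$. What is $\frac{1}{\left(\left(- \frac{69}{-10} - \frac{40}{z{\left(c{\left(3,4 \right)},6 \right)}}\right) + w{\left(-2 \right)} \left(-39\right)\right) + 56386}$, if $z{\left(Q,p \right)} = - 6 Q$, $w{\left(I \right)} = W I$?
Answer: $\frac{30}{1697627} \approx 1.7672 \cdot 10^{-5}$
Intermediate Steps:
$W = \frac{33}{13}$ ($W = 2 - - \frac{7}{13} = 2 + \frac{7}{13} = \frac{33}{13} \approx 2.5385$)
$w{\left(I \right)} = \frac{33 I}{13}$
$\frac{1}{\left(\left(- \frac{69}{-10} - \frac{40}{z{\left(c{\left(3,4 \right)},6 \right)}}\right) + w{\left(-2 \right)} \left(-39\right)\right) + 56386} = \frac{1}{\left(\left(- \frac{69}{-10} - \frac{40}{\left(-6\right) \left(-2\right)}\right) + \frac{33}{13} \left(-2\right) \left(-39\right)\right) + 56386} = \frac{1}{\left(\left(\left(-69\right) \left(- \frac{1}{10}\right) - \frac{40}{12}\right) - -198\right) + 56386} = \frac{1}{\left(\left(\frac{69}{10} - \frac{10}{3}\right) + 198\right) + 56386} = \frac{1}{\left(\frac{107}{30} + 198\right) + 56386} = \frac{1}{\frac{6047}{30} + 56386} = \frac{1}{\frac{1697627}{30}} = \frac{30}{1697627}$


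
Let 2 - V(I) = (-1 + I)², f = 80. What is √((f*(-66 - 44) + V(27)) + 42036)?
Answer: 9*√402 ≈ 180.45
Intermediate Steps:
V(I) = 2 - (-1 + I)²
√((f*(-66 - 44) + V(27)) + 42036) = √((80*(-66 - 44) + (2 - (-1 + 27)²)) + 42036) = √((80*(-110) + (2 - 1*26²)) + 42036) = √((-8800 + (2 - 1*676)) + 42036) = √((-8800 + (2 - 676)) + 42036) = √((-8800 - 674) + 42036) = √(-9474 + 42036) = √32562 = 9*√402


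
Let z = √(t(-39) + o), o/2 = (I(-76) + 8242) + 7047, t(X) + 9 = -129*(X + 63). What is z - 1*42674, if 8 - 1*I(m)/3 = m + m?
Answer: -42674 + √28433 ≈ -42505.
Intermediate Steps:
I(m) = 24 - 6*m (I(m) = 24 - 3*(m + m) = 24 - 6*m)
t(X) = -8136 - 129*X (t(X) = -9 - 129*(X + 63) = -9 - 129*(63 + X) = -9 + (-8127 - 129*X) = -8136 - 129*X)
o = 31538 (o = 2*(((24 - 6*(-76)) + 8242) + 7047) = 2*(((24 + 456) + 8242) + 7047) = 2*((480 + 8242) + 7047) = 2*(8722 + 7047) = 2*15769 = 31538)
z = √28433 (z = √((-8136 - 129*(-39)) + 31538) = √((-8136 + 5031) + 31538) = √(-3105 + 31538) = √28433 ≈ 168.62)
z - 1*42674 = √28433 - 1*42674 = √28433 - 42674 = -42674 + √28433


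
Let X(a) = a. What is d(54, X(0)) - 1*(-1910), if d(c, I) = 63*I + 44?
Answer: 1954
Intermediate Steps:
d(c, I) = 44 + 63*I
d(54, X(0)) - 1*(-1910) = (44 + 63*0) - 1*(-1910) = (44 + 0) + 1910 = 44 + 1910 = 1954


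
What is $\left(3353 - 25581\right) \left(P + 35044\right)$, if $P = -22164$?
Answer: $-286296640$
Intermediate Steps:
$\left(3353 - 25581\right) \left(P + 35044\right) = \left(3353 - 25581\right) \left(-22164 + 35044\right) = \left(-22228\right) 12880 = -286296640$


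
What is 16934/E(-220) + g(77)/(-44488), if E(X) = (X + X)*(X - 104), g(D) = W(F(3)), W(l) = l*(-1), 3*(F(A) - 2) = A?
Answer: 47111717/396388080 ≈ 0.11885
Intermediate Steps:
F(A) = 2 + A/3
W(l) = -l
g(D) = -3 (g(D) = -(2 + (⅓)*3) = -(2 + 1) = -1*3 = -3)
E(X) = 2*X*(-104 + X) (E(X) = (2*X)*(-104 + X) = 2*X*(-104 + X))
16934/E(-220) + g(77)/(-44488) = 16934/((2*(-220)*(-104 - 220))) - 3/(-44488) = 16934/((2*(-220)*(-324))) - 3*(-1/44488) = 16934/142560 + 3/44488 = 16934*(1/142560) + 3/44488 = 8467/71280 + 3/44488 = 47111717/396388080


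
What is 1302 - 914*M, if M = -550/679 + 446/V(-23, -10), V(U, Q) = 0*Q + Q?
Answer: 145328928/3395 ≈ 42807.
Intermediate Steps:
V(U, Q) = Q (V(U, Q) = 0 + Q = Q)
M = -154167/3395 (M = -550/679 + 446/(-10) = -550*1/679 + 446*(-⅒) = -550/679 - 223/5 = -154167/3395 ≈ -45.410)
1302 - 914*M = 1302 - 914*(-154167/3395) = 1302 + 140908638/3395 = 145328928/3395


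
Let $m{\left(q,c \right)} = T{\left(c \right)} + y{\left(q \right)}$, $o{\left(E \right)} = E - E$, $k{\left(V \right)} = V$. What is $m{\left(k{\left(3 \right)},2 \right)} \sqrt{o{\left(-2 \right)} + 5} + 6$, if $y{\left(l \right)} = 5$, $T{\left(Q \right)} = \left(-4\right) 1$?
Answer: $6 + \sqrt{5} \approx 8.2361$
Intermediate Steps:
$T{\left(Q \right)} = -4$
$o{\left(E \right)} = 0$
$m{\left(q,c \right)} = 1$ ($m{\left(q,c \right)} = -4 + 5 = 1$)
$m{\left(k{\left(3 \right)},2 \right)} \sqrt{o{\left(-2 \right)} + 5} + 6 = 1 \sqrt{0 + 5} + 6 = 1 \sqrt{5} + 6 = \sqrt{5} + 6 = 6 + \sqrt{5}$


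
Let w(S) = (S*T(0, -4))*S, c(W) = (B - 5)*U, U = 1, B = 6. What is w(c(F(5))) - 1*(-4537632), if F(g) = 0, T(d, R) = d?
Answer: 4537632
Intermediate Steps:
c(W) = 1 (c(W) = (6 - 5)*1 = 1*1 = 1)
w(S) = 0 (w(S) = (S*0)*S = 0*S = 0)
w(c(F(5))) - 1*(-4537632) = 0 - 1*(-4537632) = 0 + 4537632 = 4537632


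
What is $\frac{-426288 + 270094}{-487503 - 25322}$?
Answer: $\frac{156194}{512825} \approx 0.30458$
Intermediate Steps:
$\frac{-426288 + 270094}{-487503 - 25322} = - \frac{156194}{-512825} = \left(-156194\right) \left(- \frac{1}{512825}\right) = \frac{156194}{512825}$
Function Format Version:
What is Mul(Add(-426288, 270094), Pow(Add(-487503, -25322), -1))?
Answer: Rational(156194, 512825) ≈ 0.30458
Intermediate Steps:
Mul(Add(-426288, 270094), Pow(Add(-487503, -25322), -1)) = Mul(-156194, Pow(-512825, -1)) = Mul(-156194, Rational(-1, 512825)) = Rational(156194, 512825)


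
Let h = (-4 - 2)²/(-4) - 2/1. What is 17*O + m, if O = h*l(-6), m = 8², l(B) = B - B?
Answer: 64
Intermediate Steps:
l(B) = 0
m = 64
h = -11 (h = (-6)²*(-¼) - 2*1 = 36*(-¼) - 2 = -9 - 2 = -11)
O = 0 (O = -11*0 = 0)
17*O + m = 17*0 + 64 = 0 + 64 = 64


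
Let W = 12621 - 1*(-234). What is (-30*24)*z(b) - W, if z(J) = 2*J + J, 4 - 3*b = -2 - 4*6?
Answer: -34455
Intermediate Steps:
b = 10 (b = 4/3 - (-2 - 4*6)/3 = 4/3 - (-2 - 24)/3 = 4/3 - 1/3*(-26) = 4/3 + 26/3 = 10)
z(J) = 3*J
W = 12855 (W = 12621 + 234 = 12855)
(-30*24)*z(b) - W = (-30*24)*(3*10) - 1*12855 = -720*30 - 12855 = -21600 - 12855 = -34455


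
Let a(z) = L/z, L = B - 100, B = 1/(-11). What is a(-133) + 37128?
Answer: 54319365/1463 ≈ 37129.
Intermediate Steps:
B = -1/11 ≈ -0.090909
L = -1101/11 (L = -1/11 - 100 = -1101/11 ≈ -100.09)
a(z) = -1101/(11*z)
a(-133) + 37128 = -1101/11/(-133) + 37128 = -1101/11*(-1/133) + 37128 = 1101/1463 + 37128 = 54319365/1463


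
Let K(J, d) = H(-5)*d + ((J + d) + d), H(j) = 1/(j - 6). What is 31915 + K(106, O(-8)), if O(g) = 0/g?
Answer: 32021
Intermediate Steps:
H(j) = 1/(-6 + j)
O(g) = 0
K(J, d) = J + 21*d/11 (K(J, d) = d/(-6 - 5) + ((J + d) + d) = d/(-11) + (J + 2*d) = -d/11 + (J + 2*d) = J + 21*d/11)
31915 + K(106, O(-8)) = 31915 + (106 + (21/11)*0) = 31915 + (106 + 0) = 31915 + 106 = 32021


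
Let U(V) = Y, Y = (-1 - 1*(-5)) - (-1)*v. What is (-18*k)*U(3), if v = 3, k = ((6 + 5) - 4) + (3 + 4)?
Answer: -1764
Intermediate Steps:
k = 14 (k = (11 - 4) + 7 = 7 + 7 = 14)
Y = 7 (Y = (-1 - 1*(-5)) - (-1)*3 = (-1 + 5) - 1*(-3) = 4 + 3 = 7)
U(V) = 7
(-18*k)*U(3) = -18*14*7 = -252*7 = -1764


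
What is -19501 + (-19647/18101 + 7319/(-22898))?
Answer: -8083292445923/414476698 ≈ -19502.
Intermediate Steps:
-19501 + (-19647/18101 + 7319/(-22898)) = -19501 + (-19647*1/18101 + 7319*(-1/22898)) = -19501 + (-19647/18101 - 7319/22898) = -19501 - 582358225/414476698 = -8083292445923/414476698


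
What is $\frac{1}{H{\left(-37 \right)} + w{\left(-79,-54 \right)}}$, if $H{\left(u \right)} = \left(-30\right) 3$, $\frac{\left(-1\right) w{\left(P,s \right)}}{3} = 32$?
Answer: $- \frac{1}{186} \approx -0.0053763$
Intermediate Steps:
$w{\left(P,s \right)} = -96$ ($w{\left(P,s \right)} = \left(-3\right) 32 = -96$)
$H{\left(u \right)} = -90$
$\frac{1}{H{\left(-37 \right)} + w{\left(-79,-54 \right)}} = \frac{1}{-90 - 96} = \frac{1}{-186} = - \frac{1}{186}$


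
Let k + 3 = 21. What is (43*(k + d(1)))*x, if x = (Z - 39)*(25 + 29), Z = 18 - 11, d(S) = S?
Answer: -1411776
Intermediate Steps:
k = 18 (k = -3 + 21 = 18)
Z = 7
x = -1728 (x = (7 - 39)*(25 + 29) = -32*54 = -1728)
(43*(k + d(1)))*x = (43*(18 + 1))*(-1728) = (43*19)*(-1728) = 817*(-1728) = -1411776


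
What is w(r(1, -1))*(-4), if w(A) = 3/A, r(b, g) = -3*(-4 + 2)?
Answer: -2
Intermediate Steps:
r(b, g) = 6 (r(b, g) = -3*(-2) = 6)
w(r(1, -1))*(-4) = (3/6)*(-4) = (3*(⅙))*(-4) = (½)*(-4) = -2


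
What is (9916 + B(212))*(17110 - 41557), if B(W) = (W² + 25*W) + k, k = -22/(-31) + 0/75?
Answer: -45593214954/31 ≈ -1.4707e+9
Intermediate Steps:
k = 22/31 (k = -22*(-1/31) + 0*(1/75) = 22/31 + 0 = 22/31 ≈ 0.70968)
B(W) = 22/31 + W² + 25*W (B(W) = (W² + 25*W) + 22/31 = 22/31 + W² + 25*W)
(9916 + B(212))*(17110 - 41557) = (9916 + (22/31 + 212² + 25*212))*(17110 - 41557) = (9916 + (22/31 + 44944 + 5300))*(-24447) = (9916 + 1557586/31)*(-24447) = (1864982/31)*(-24447) = -45593214954/31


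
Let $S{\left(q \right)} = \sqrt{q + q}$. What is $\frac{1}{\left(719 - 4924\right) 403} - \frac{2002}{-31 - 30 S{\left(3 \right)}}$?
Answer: $- \frac{105171200569}{7522395985} + \frac{60060 \sqrt{6}}{4439} \approx 19.161$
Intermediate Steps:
$S{\left(q \right)} = \sqrt{2} \sqrt{q}$ ($S{\left(q \right)} = \sqrt{2 q} = \sqrt{2} \sqrt{q}$)
$\frac{1}{\left(719 - 4924\right) 403} - \frac{2002}{-31 - 30 S{\left(3 \right)}} = \frac{1}{\left(719 - 4924\right) 403} - \frac{2002}{-31 - 30 \sqrt{2} \sqrt{3}} = \frac{1}{-4205} \cdot \frac{1}{403} - \frac{2002}{-31 - 30 \sqrt{6}} = \left(- \frac{1}{4205}\right) \frac{1}{403} - \frac{2002}{-31 - 30 \sqrt{6}} = - \frac{1}{1694615} - \frac{2002}{-31 - 30 \sqrt{6}}$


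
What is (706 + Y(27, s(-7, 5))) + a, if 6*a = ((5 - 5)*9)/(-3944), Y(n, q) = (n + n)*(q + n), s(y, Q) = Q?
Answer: 2434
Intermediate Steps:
Y(n, q) = 2*n*(n + q) (Y(n, q) = (2*n)*(n + q) = 2*n*(n + q))
a = 0 (a = (((5 - 5)*9)/(-3944))/6 = ((0*9)*(-1/3944))/6 = (0*(-1/3944))/6 = (⅙)*0 = 0)
(706 + Y(27, s(-7, 5))) + a = (706 + 2*27*(27 + 5)) + 0 = (706 + 2*27*32) + 0 = (706 + 1728) + 0 = 2434 + 0 = 2434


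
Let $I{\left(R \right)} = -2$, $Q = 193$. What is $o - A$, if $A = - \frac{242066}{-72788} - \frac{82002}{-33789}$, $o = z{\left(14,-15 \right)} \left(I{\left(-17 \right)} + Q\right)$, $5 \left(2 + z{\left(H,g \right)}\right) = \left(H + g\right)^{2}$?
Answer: $- \frac{716417705593}{2049528110} \approx -349.55$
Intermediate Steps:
$z{\left(H,g \right)} = -2 + \frac{\left(H + g\right)^{2}}{5}$
$o = - \frac{1719}{5}$ ($o = \left(-2 + \frac{\left(14 - 15\right)^{2}}{5}\right) \left(-2 + 193\right) = \left(-2 + \frac{\left(-1\right)^{2}}{5}\right) 191 = \left(-2 + \frac{1}{5} \cdot 1\right) 191 = \left(-2 + \frac{1}{5}\right) 191 = \left(- \frac{9}{5}\right) 191 = - \frac{1719}{5} \approx -343.8$)
$A = \frac{2357988275}{409905622}$ ($A = \left(-242066\right) \left(- \frac{1}{72788}\right) - - \frac{27334}{11263} = \frac{121033}{36394} + \frac{27334}{11263} = \frac{2357988275}{409905622} \approx 5.7525$)
$o - A = - \frac{1719}{5} - \frac{2357988275}{409905622} = - \frac{716417705593}{2049528110}$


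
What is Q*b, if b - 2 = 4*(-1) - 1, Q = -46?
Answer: 138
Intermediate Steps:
b = -3 (b = 2 + (4*(-1) - 1) = 2 + (-4 - 1) = 2 - 5 = -3)
Q*b = -46*(-3) = 138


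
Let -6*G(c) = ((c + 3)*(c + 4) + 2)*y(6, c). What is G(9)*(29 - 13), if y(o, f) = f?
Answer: -3792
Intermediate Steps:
G(c) = -c*(2 + (3 + c)*(4 + c))/6 (G(c) = -((c + 3)*(c + 4) + 2)*c/6 = -((3 + c)*(4 + c) + 2)*c/6 = -(2 + (3 + c)*(4 + c))*c/6 = -c*(2 + (3 + c)*(4 + c))/6)
G(9)*(29 - 13) = (-1/6*9*(14 + 9**2 + 7*9))*(29 - 13) = -1/6*9*(14 + 81 + 63)*16 = -1/6*9*158*16 = -237*16 = -3792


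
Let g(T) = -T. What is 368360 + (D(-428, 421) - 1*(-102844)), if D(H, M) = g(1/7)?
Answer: 3298427/7 ≈ 4.7120e+5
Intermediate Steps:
D(H, M) = -⅐ (D(H, M) = -1/7 = -1*⅐ = -⅐)
368360 + (D(-428, 421) - 1*(-102844)) = 368360 + (-⅐ - 1*(-102844)) = 368360 + (-⅐ + 102844) = 368360 + 719907/7 = 3298427/7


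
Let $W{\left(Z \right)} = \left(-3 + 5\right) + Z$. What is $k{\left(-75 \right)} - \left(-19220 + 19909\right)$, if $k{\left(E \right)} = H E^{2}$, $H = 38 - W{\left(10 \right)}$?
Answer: $145561$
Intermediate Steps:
$W{\left(Z \right)} = 2 + Z$
$H = 26$ ($H = 38 - \left(2 + 10\right) = 38 - 12 = 26$)
$k{\left(E \right)} = 26 E^{2}$
$k{\left(-75 \right)} - \left(-19220 + 19909\right) = 26 \left(-75\right)^{2} - \left(-19220 + 19909\right) = 26 \cdot 5625 - 689 = 146250 - 689 = 145561$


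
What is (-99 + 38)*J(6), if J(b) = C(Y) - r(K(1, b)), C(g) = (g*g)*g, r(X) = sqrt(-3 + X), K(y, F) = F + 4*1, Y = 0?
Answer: 61*sqrt(7) ≈ 161.39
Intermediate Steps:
K(y, F) = 4 + F (K(y, F) = F + 4 = 4 + F)
C(g) = g**3 (C(g) = g**2*g = g**3)
J(b) = -sqrt(1 + b) (J(b) = 0**3 - sqrt(-3 + (4 + b)) = 0 - sqrt(1 + b) = -sqrt(1 + b))
(-99 + 38)*J(6) = (-99 + 38)*(-sqrt(1 + 6)) = -(-61)*sqrt(7) = 61*sqrt(7)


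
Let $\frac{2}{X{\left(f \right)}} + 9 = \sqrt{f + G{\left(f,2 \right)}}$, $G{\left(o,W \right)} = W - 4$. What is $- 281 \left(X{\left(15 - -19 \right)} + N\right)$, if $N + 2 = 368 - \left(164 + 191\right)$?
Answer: $- \frac{146401}{49} + \frac{2248 \sqrt{2}}{49} \approx -2922.9$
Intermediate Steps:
$G{\left(o,W \right)} = -4 + W$ ($G{\left(o,W \right)} = W - 4 = -4 + W$)
$X{\left(f \right)} = \frac{2}{-9 + \sqrt{-2 + f}}$ ($X{\left(f \right)} = \frac{2}{-9 + \sqrt{f + \left(-4 + 2\right)}} = \frac{2}{-9 + \sqrt{f - 2}} = \frac{2}{-9 + \sqrt{-2 + f}}$)
$N = 11$ ($N = -2 + \left(368 - \left(164 + 191\right)\right) = -2 + \left(368 - 355\right) = -2 + 13 = 11$)
$- 281 \left(X{\left(15 - -19 \right)} + N\right) = - 281 \left(\frac{2}{-9 + \sqrt{-2 + \left(15 - -19\right)}} + 11\right) = - 281 \left(\frac{2}{-9 + \sqrt{-2 + \left(15 + 19\right)}} + 11\right) = - 281 \left(\frac{2}{-9 + \sqrt{-2 + 34}} + 11\right) = - 281 \left(\frac{2}{-9 + \sqrt{32}} + 11\right) = - 281 \left(\frac{2}{-9 + 4 \sqrt{2}} + 11\right) = - 281 \left(11 + \frac{2}{-9 + 4 \sqrt{2}}\right) = -3091 - \frac{562}{-9 + 4 \sqrt{2}}$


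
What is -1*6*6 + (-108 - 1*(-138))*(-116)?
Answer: -3516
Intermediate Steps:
-1*6*6 + (-108 - 1*(-138))*(-116) = -6*6 + (-108 + 138)*(-116) = -36 + 30*(-116) = -36 - 3480 = -3516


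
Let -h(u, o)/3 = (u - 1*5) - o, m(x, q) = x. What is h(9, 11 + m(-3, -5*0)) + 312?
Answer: 324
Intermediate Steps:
h(u, o) = 15 - 3*u + 3*o (h(u, o) = -3*((u - 1*5) - o) = -3*((u - 5) - o) = -3*((-5 + u) - o) = -3*(-5 + u - o) = 15 - 3*u + 3*o)
h(9, 11 + m(-3, -5*0)) + 312 = (15 - 3*9 + 3*(11 - 3)) + 312 = (15 - 27 + 3*8) + 312 = (15 - 27 + 24) + 312 = 12 + 312 = 324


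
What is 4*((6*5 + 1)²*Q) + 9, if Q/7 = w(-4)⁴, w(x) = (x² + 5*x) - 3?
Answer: 64606117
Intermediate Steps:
w(x) = -3 + x² + 5*x
Q = 16807 (Q = 7*(-3 + (-4)² + 5*(-4))⁴ = 7*(-3 + 16 - 20)⁴ = 7*(-7)⁴ = 7*2401 = 16807)
4*((6*5 + 1)²*Q) + 9 = 4*((6*5 + 1)²*16807) + 9 = 4*((30 + 1)²*16807) + 9 = 4*(31²*16807) + 9 = 4*(961*16807) + 9 = 4*16151527 + 9 = 64606108 + 9 = 64606117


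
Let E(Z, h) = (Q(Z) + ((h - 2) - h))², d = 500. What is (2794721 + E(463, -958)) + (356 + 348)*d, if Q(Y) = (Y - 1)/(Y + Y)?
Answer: 674559917074/214369 ≈ 3.1467e+6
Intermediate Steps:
Q(Y) = (-1 + Y)/(2*Y) (Q(Y) = (-1 + Y)/((2*Y)) = (-1 + Y)*(1/(2*Y)) = (-1 + Y)/(2*Y))
E(Z, h) = (-2 + (-1 + Z)/(2*Z))² (E(Z, h) = ((-1 + Z)/(2*Z) + ((h - 2) - h))² = ((-1 + Z)/(2*Z) + ((-2 + h) - h))² = ((-1 + Z)/(2*Z) - 2)² = (-2 + (-1 + Z)/(2*Z))²)
(2794721 + E(463, -958)) + (356 + 348)*d = (2794721 + (¼)*(1 + 3*463)²/463²) + (356 + 348)*500 = (2794721 + (¼)*(1/214369)*(1 + 1389)²) + 704*500 = (2794721 + (¼)*(1/214369)*1390²) + 352000 = (2794721 + (¼)*(1/214369)*1932100) + 352000 = (2794721 + 483025/214369) + 352000 = 599102029074/214369 + 352000 = 674559917074/214369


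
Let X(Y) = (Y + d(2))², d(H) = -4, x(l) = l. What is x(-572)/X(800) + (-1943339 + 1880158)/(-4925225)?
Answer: 9303815949/780175340900 ≈ 0.011925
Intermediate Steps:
X(Y) = (-4 + Y)² (X(Y) = (Y - 4)² = (-4 + Y)²)
x(-572)/X(800) + (-1943339 + 1880158)/(-4925225) = -572/(-4 + 800)² + (-1943339 + 1880158)/(-4925225) = -572/(796²) - 63181*(-1/4925225) = -572/633616 + 63181/4925225 = -572*1/633616 + 63181/4925225 = -143/158404 + 63181/4925225 = 9303815949/780175340900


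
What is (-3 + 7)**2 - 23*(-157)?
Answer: 3627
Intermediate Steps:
(-3 + 7)**2 - 23*(-157) = 4**2 + 3611 = 16 + 3611 = 3627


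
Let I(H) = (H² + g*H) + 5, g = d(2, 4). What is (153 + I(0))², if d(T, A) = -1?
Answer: 24964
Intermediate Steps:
g = -1
I(H) = 5 + H² - H (I(H) = (H² - H) + 5 = 5 + H² - H)
(153 + I(0))² = (153 + (5 + 0² - 1*0))² = (153 + (5 + 0 + 0))² = (153 + 5)² = 158² = 24964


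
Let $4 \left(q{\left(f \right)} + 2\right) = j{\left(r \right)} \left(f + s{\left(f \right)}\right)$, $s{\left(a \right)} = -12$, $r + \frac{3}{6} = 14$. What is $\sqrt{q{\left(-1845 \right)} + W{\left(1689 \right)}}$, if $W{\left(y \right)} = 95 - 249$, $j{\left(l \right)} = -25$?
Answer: $\frac{3 \sqrt{5089}}{2} \approx 107.01$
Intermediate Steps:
$r = \frac{27}{2}$ ($r = - \frac{1}{2} + 14 = \frac{27}{2} \approx 13.5$)
$q{\left(f \right)} = 73 - \frac{25 f}{4}$ ($q{\left(f \right)} = -2 + \frac{\left(-25\right) \left(f - 12\right)}{4} = -2 + \frac{\left(-25\right) \left(-12 + f\right)}{4} = -2 + \frac{300 - 25 f}{4} = -2 - \left(-75 + \frac{25 f}{4}\right) = 73 - \frac{25 f}{4}$)
$W{\left(y \right)} = -154$
$\sqrt{q{\left(-1845 \right)} + W{\left(1689 \right)}} = \sqrt{\left(73 - - \frac{46125}{4}\right) - 154} = \sqrt{\left(73 + \frac{46125}{4}\right) - 154} = \sqrt{\frac{46417}{4} - 154} = \sqrt{\frac{45801}{4}} = \frac{3 \sqrt{5089}}{2}$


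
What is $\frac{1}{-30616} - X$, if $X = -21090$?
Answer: $\frac{645691439}{30616} \approx 21090.0$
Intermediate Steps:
$\frac{1}{-30616} - X = \frac{1}{-30616} - -21090 = - \frac{1}{30616} + 21090 = \frac{645691439}{30616}$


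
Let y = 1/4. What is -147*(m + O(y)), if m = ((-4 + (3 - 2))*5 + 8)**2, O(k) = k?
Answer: -28959/4 ≈ -7239.8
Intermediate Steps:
y = 1/4 ≈ 0.25000
m = 49 (m = ((-4 + 1)*5 + 8)**2 = (-3*5 + 8)**2 = (-15 + 8)**2 = (-7)**2 = 49)
-147*(m + O(y)) = -147*(49 + 1/4) = -147*197/4 = -28959/4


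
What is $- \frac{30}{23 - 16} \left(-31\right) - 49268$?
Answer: $- \frac{343946}{7} \approx -49135.0$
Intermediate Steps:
$- \frac{30}{23 - 16} \left(-31\right) - 49268 = - \frac{30}{7} \left(-31\right) - 49268 = \left(-30\right) \frac{1}{7} \left(-31\right) - 49268 = \left(- \frac{30}{7}\right) \left(-31\right) - 49268 = \frac{930}{7} - 49268 = - \frac{343946}{7}$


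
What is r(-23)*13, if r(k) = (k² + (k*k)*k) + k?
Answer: -151593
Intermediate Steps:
r(k) = k + k² + k³ (r(k) = (k² + k²*k) + k = (k² + k³) + k = k + k² + k³)
r(-23)*13 = -23*(1 - 23 + (-23)²)*13 = -23*(1 - 23 + 529)*13 = -23*507*13 = -11661*13 = -151593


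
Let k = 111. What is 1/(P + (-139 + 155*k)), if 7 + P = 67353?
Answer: 1/84412 ≈ 1.1847e-5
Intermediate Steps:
P = 67346 (P = -7 + 67353 = 67346)
1/(P + (-139 + 155*k)) = 1/(67346 + (-139 + 155*111)) = 1/(67346 + (-139 + 17205)) = 1/(67346 + 17066) = 1/84412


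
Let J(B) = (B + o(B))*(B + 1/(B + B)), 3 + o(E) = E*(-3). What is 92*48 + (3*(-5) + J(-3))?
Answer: 8783/2 ≈ 4391.5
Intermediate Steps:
o(E) = -3 - 3*E (o(E) = -3 + E*(-3) = -3 - 3*E)
J(B) = (-3 - 2*B)*(B + 1/(2*B)) (J(B) = (B + (-3 - 3*B))*(B + 1/(B + B)) = (-3 - 2*B)*(B + 1/(2*B)))
92*48 + (3*(-5) + J(-3)) = 92*48 + (3*(-5) + (-1 - 3*(-3) - 2*(-3)² - 3/2/(-3))) = 4416 + (-15 + (-1 + 9 - 2*9 - 3/2*(-⅓))) = 4416 + (-15 + (-1 + 9 - 18 + ½)) = 4416 + (-15 - 19/2) = 4416 - 49/2 = 8783/2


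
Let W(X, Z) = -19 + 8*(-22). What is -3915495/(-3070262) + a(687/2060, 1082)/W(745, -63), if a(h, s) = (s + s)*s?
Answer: -552930407527/46053930 ≈ -12006.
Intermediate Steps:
W(X, Z) = -195 (W(X, Z) = -19 - 176 = -195)
a(h, s) = 2*s² (a(h, s) = (2*s)*s = 2*s²)
-3915495/(-3070262) + a(687/2060, 1082)/W(745, -63) = -3915495/(-3070262) + (2*1082²)/(-195) = -3915495*(-1/3070262) + (2*1170724)*(-1/195) = 3915495/3070262 + 2341448*(-1/195) = 3915495/3070262 - 2341448/195 = -552930407527/46053930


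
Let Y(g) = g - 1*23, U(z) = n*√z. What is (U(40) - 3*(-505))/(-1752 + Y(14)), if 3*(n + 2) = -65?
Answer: -505/587 + 142*√10/5283 ≈ -0.77531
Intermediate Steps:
n = -71/3 (n = -2 + (⅓)*(-65) = -2 - 65/3 = -71/3 ≈ -23.667)
U(z) = -71*√z/3
Y(g) = -23 + g (Y(g) = g - 23 = -23 + g)
(U(40) - 3*(-505))/(-1752 + Y(14)) = (-142*√10/3 - 3*(-505))/(-1752 + (-23 + 14)) = (-142*√10/3 + 1515)/(-1752 - 9) = (-142*√10/3 + 1515)/(-1761) = (1515 - 142*√10/3)*(-1/1761) = -505/587 + 142*√10/5283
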